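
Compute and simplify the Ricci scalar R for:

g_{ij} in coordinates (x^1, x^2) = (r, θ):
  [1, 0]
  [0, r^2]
Non-zero Christoffel symbols (Γ^k_{ij} = Γ^k_{ji}):
Γ^r_{θ θ} = -r
Γ^θ_{r θ} = 1/r
Ricci tensor (R_{ij} = R^k_{ikj}): R_{rr} = 0, R_{rθ} = 0, R_{θθ} = 0
Inverse metric: g^{rr} = 1, g^{θθ} = 1/r^2
R = g^{ij} R_{ij} = (1)(0) + (1/r^2)(0) = 0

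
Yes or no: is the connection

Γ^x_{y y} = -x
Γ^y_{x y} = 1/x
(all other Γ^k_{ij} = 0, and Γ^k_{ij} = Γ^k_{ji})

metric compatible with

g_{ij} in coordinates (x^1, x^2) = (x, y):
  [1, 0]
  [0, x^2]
Using ∇_k g_{ij} = ∂_k g_{ij} - Γ^m_{ki} g_{mj} - Γ^m_{kj} g_{im}:
e.g. ∇_x g_{yy} = (2*x) - (x) - (x) = 0
Every component ∇_k g_{ij} vanishes: the connection is metric compatible.
Yes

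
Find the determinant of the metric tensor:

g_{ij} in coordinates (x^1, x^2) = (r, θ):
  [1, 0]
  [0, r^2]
For a 2×2 metric: det(g) = g_{11}·g_{22} - g_{12}·g_{21}
= (1)·(r^2) - (0)·(0)
= r^2 - 0
det(g) = r^2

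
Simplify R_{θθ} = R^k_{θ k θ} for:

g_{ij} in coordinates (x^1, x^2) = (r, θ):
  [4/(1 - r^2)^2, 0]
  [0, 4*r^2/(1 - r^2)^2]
Non-zero Christoffel symbols (Γ^k_{ij} = Γ^k_{ji}):
Γ^r_{r r} = 2*r/(1 - r^2)
Γ^r_{θ θ} = (r^3 + r)/(r^2 - 1)
Γ^θ_{r θ} = (-r^2 - 1)/(r^3 - r)
R^r_{θ r θ} = ∂_r Γ^r_{θ θ} - ∂_θ Γ^r_{θ r} + Γ^r_{r m} Γ^m_{θ θ} - Γ^r_{θ m} Γ^m_{θ r}
  = ((r^4 - 4*r^2 - 1)/(r^2 - 1)^2) - (0) + (-2*r^2*(r^2 + 1)/(r^2 - 1)^2) - (-(r^2 + 1)^2/(r^2 - 1)^2) = -4*r^2/(r^2 - 1)^2
R^θ_{θ θ θ} = 0 (a repeated index in an antisymmetric pair)
R_{θθ} = R^r_{θ r θ} + R^θ_{θ θ θ} = (-4*r^2/(r^2 - 1)^2) + (0) = -4*r^2/(r^2 - 1)^2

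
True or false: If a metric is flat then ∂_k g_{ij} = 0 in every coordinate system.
Flatness means R^i_{jkl} = 0; the components can still vary, e.g. the flat plane in polar coordinates has g_{θθ} = r^2.
False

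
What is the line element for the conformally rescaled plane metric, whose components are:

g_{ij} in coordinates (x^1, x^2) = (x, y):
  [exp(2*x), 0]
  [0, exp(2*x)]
ds^2 = g_{ij} dx^i dx^j; only the non-zero components contribute.
ds^2 = exp(2*x) dx^2 + exp(2*x) dy^2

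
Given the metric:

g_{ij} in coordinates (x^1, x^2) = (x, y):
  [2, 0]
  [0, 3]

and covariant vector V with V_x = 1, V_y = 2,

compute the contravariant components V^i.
Inverse metric (diagonal): g^{xx} = 1/2, g^{yy} = 1/3
V^i = g^{ij} V_j:
V^x = (1/2)(1) + (0)(2) = 1/2
V^y = (0)(1) + (1/3)(2) = 2/3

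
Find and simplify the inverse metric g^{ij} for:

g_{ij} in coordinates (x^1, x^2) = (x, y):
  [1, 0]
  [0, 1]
The metric is diagonal, so g^{ij} is diagonal with entries 1/g_{ii}: diag(1, 1).
g^{ij}:
  [1, 0]
  [0, 1]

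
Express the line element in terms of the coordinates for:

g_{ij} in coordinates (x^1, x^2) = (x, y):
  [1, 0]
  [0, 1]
ds^2 = g_{ij} dx^i dx^j; only the non-zero components contribute.
ds^2 = dx^2 + dy^2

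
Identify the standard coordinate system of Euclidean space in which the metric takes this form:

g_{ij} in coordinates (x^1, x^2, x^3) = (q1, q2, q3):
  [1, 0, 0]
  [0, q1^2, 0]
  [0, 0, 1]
The line element ds^2 = dq1^2 + q1^2 dq2^2 + dq3^2 is dr^2 + r^2 dθ^2 + dz^2 with q1 = r, q2 = θ, q3 = z.
cylindrical coordinates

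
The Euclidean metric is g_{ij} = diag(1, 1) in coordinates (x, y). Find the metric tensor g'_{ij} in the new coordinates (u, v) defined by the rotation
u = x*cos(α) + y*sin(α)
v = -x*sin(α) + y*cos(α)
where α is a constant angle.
Invert the transformation: x = u*cos(α) - v*sin(α), y = u*sin(α) + v*cos(α)
g'_{ij} = (∂x^k/∂x'^i)(∂x^l/∂x'^j) g_{kl}; with g_{kl} = δ_{kl} this is Σ_k (∂x^k/∂x'^i)(∂x^k/∂x'^j).
Jacobian: ∂x/∂u = cos(α), ∂x/∂v = -sin(α), ∂y/∂u = sin(α), ∂y/∂v = cos(α)
g'_{uu} = (cos(α))(cos(α)) + (sin(α))(sin(α)) = 1
g'_{uv} = (cos(α))(-sin(α)) + (sin(α))(cos(α)) = 0
g'_{vv} = (-sin(α))(-sin(α)) + (cos(α))(cos(α)) = 1
g'_{ij} = diag(1, 1)
The Euclidean metric is invariant under rotations.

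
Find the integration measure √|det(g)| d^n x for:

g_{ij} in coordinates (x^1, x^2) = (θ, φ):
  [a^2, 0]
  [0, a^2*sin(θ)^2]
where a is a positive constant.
det(g) = a^4*sin(θ)^2
√|det(g)| = a^2*sin(θ) (taking 0 < θ < π so that |sin(θ)| = sin(θ))
Volume element: dV = a^2*sin(θ) dθ dφ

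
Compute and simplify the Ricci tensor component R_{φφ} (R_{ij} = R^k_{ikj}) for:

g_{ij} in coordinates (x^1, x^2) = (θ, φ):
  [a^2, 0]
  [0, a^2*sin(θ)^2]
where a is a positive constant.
Non-zero Christoffel symbols (Γ^k_{ij} = Γ^k_{ji}):
Γ^θ_{φ φ} = -sin(2*θ)/2
Γ^φ_{θ φ} = 1/tan(θ)
R^θ_{φ θ φ} = ∂_θ Γ^θ_{φ φ} - ∂_φ Γ^θ_{φ θ} + Γ^θ_{θ m} Γ^m_{φ φ} - Γ^θ_{φ m} Γ^m_{φ θ}
  = (-cos(2*θ)) - (0) + (0) - (-cos(θ)^2) = sin(θ)^2
R^φ_{φ φ φ} = 0 (a repeated index in an antisymmetric pair)
R_{φφ} = R^θ_{φ θ φ} + R^φ_{φ φ φ} = (sin(θ)^2) + (0) = sin(θ)^2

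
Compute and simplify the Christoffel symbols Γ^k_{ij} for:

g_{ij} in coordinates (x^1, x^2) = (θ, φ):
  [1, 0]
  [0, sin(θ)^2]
Using Γ^k_{ij} = (1/2) g^{km} (∂_i g_{mj} + ∂_j g_{mi} - ∂_m g_{ij}); the metric is diagonal, so only the m = k term contributes.
Non-zero symbols (using the symmetry Γ^k_{ij} = Γ^k_{ji}):
Γ^θ_{φ φ} = (1/2) g^{θθ} (∂_φ g_{θφ} + ∂_φ g_{θφ} - ∂_θ g_{φφ}) = (1/2)(1)((0) + (0) - (sin(2*θ))) = -sin(2*θ)/2
Γ^φ_{θ φ} = (1/2) g^{φφ} (∂_θ g_{φφ} + ∂_φ g_{φθ} - ∂_φ g_{θφ}) = (1/2)(1/sin(θ)^2)((sin(2*θ)) + (0) - (0)) = 1/tan(θ)
All other Christoffel symbols are zero.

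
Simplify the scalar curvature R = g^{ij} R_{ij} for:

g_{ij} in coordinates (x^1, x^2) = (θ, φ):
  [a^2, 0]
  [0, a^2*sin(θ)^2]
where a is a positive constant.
Non-zero Christoffel symbols (Γ^k_{ij} = Γ^k_{ji}):
Γ^θ_{φ φ} = -sin(2*θ)/2
Γ^φ_{θ φ} = 1/tan(θ)
Ricci tensor (R_{ij} = R^k_{ikj}): R_{θθ} = 1, R_{θφ} = 0, R_{φφ} = sin(θ)^2
Inverse metric: g^{θθ} = 1/a^2, g^{φφ} = 1/(a^2*sin(θ)^2)
R = g^{ij} R_{ij} = (1/a^2)(1) + (1/(a^2*sin(θ)^2))(sin(θ)^2) = 2/a^2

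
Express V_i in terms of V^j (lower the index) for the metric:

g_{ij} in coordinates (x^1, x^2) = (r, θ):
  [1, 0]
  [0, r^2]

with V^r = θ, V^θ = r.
V_i = g_{ij} V^j:
V_r = (1)(θ) + (0)(r) = θ
V_θ = (0)(θ) + (r^2)(r) = r^3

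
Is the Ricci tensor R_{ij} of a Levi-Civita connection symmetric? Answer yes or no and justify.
R_{ij} = R^k_{ikj}; the pair symmetry R_{kilj} = R_{ljki} gives R_{ij} = R_{ji}.
Yes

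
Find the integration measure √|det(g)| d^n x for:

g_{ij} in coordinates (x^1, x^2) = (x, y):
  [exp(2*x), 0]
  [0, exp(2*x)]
det(g) = exp(4*x)
√|det(g)| = exp(2*x)
Volume element: dV = exp(2*x) dx dy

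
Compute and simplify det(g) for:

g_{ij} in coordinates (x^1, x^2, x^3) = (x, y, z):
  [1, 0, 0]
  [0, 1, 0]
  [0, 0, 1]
Diagonal metric: det(g) = g_{11}·g_{22}·g_{33}
= (1)·(1)·(1)
det(g) = 1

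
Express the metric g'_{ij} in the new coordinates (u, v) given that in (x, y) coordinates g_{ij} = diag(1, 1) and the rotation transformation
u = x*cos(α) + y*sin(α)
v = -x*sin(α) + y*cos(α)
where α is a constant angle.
Invert the transformation: x = u*cos(α) - v*sin(α), y = u*sin(α) + v*cos(α)
g'_{ij} = (∂x^k/∂x'^i)(∂x^l/∂x'^j) g_{kl}; with g_{kl} = δ_{kl} this is Σ_k (∂x^k/∂x'^i)(∂x^k/∂x'^j).
Jacobian: ∂x/∂u = cos(α), ∂x/∂v = -sin(α), ∂y/∂u = sin(α), ∂y/∂v = cos(α)
g'_{uu} = (cos(α))(cos(α)) + (sin(α))(sin(α)) = 1
g'_{uv} = (cos(α))(-sin(α)) + (sin(α))(cos(α)) = 0
g'_{vv} = (-sin(α))(-sin(α)) + (cos(α))(cos(α)) = 1
g'_{ij} = diag(1, 1)
The Euclidean metric is invariant under rotations.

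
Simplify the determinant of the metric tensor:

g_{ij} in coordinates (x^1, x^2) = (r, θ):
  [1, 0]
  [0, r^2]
For a 2×2 metric: det(g) = g_{11}·g_{22} - g_{12}·g_{21}
= (1)·(r^2) - (0)·(0)
= r^2 - 0
det(g) = r^2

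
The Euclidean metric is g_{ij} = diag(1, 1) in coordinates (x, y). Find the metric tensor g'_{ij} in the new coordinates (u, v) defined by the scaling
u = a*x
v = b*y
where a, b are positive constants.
Invert the transformation: x = u/a, y = v/b
g'_{ij} = (∂x^k/∂x'^i)(∂x^l/∂x'^j) g_{kl}; with g_{kl} = δ_{kl} this is Σ_k (∂x^k/∂x'^i)(∂x^k/∂x'^j).
Jacobian: ∂x/∂u = 1/a, ∂x/∂v = 0, ∂y/∂u = 0, ∂y/∂v = 1/b
g'_{uu} = (1/a)(1/a) + (0)(0) = 1/a^2
g'_{uv} = (1/a)(0) + (0)(1/b) = 0
g'_{vv} = (0)(0) + (1/b)(1/b) = 1/b^2
g'_{ij} = diag(1/a^2, 1/b^2)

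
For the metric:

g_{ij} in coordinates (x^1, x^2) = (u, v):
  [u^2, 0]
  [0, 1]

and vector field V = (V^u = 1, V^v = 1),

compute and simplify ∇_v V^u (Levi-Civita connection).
Non-zero Christoffel symbols:
Γ^u_{u u} = 1/u
∇_v V^u = ∂_v V^u + Γ^u_{v j} V^j
  = (0) + (0)(1) + (0)(1)
  = 0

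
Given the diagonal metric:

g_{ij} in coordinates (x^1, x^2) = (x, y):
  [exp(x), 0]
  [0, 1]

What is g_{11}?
With x^1 = x, x^2 = y, g_{11} = g_{xx} is the row-1, column-1 entry of the matrix.
g_{11} = exp(x)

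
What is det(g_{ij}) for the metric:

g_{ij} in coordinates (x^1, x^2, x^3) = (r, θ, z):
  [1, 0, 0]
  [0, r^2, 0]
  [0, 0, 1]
Diagonal metric: det(g) = g_{11}·g_{22}·g_{33}
= (1)·(r^2)·(1)
det(g) = r^2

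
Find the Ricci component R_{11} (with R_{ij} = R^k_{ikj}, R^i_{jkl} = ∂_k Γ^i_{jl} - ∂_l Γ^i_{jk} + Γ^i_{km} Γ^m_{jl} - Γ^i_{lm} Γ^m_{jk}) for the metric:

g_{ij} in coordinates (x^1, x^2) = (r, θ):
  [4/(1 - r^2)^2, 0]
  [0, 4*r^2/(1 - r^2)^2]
Non-zero Christoffel symbols (Γ^k_{ij} = Γ^k_{ji}):
Γ^r_{r r} = 2*r/(1 - r^2)
Γ^r_{θ θ} = (r^3 + r)/(r^2 - 1)
Γ^θ_{r θ} = (-r^2 - 1)/(r^3 - r)
R^r_{r r r} = 0 (a repeated index in an antisymmetric pair)
R^θ_{r θ r} = ∂_θ Γ^θ_{r r} - ∂_r Γ^θ_{r θ} + Γ^θ_{θ m} Γ^m_{r r} - Γ^θ_{r m} Γ^m_{r θ}
  = (0) - ((r^4 + 4*r^2 - 1)/(r^3 - r)^2) + (2*(r^2 + 1)/(r^2 - 1)^2) - ((r^2 + 1)^2/(r^3 - r)^2) = -4/(r^2 - 1)^2
R_{rr} = R^r_{r r r} + R^θ_{r θ r} = (0) + (-4/(r^2 - 1)^2) = -4/(r^2 - 1)^2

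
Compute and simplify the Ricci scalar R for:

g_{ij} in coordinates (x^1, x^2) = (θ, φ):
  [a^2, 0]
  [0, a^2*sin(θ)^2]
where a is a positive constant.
Non-zero Christoffel symbols (Γ^k_{ij} = Γ^k_{ji}):
Γ^θ_{φ φ} = -sin(2*θ)/2
Γ^φ_{θ φ} = 1/tan(θ)
Ricci tensor (R_{ij} = R^k_{ikj}): R_{θθ} = 1, R_{θφ} = 0, R_{φφ} = sin(θ)^2
Inverse metric: g^{θθ} = 1/a^2, g^{φφ} = 1/(a^2*sin(θ)^2)
R = g^{ij} R_{ij} = (1/a^2)(1) + (1/(a^2*sin(θ)^2))(sin(θ)^2) = 2/a^2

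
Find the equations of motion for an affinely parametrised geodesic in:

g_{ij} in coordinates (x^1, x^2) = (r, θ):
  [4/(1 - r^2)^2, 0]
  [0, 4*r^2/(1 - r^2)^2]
Geodesic equation: d^2x^k/dλ^2 + Γ^k_{ij} (dx^i/dλ)(dx^j/dλ) = 0.
Non-zero Christoffel symbols:
Γ^r_{r r} = 2*r/(1 - r^2)
Γ^r_{θ θ} = (r^3 + r)/(r^2 - 1)
Γ^θ_{r θ} = (-r^2 - 1)/(r^3 - r)
Substituting (the symmetric pair Γ^k_{ij}, Γ^k_{ji} combines into a factor 2):
d^2r/dλ^2 + (2*r/(1 - r^2)) (dr/dλ)^2 + ((r^3 + r)/(r^2 - 1)) (dθ/dλ)^2 = 0
d^2θ/dλ^2 + ((-2*r^2 - 2)/(r^3 - r)) (dr/dλ)(dθ/dλ) = 0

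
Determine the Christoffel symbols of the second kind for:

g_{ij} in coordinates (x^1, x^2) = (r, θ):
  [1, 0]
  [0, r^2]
Using Γ^k_{ij} = (1/2) g^{km} (∂_i g_{mj} + ∂_j g_{mi} - ∂_m g_{ij}); the metric is diagonal, so only the m = k term contributes.
Non-zero symbols (using the symmetry Γ^k_{ij} = Γ^k_{ji}):
Γ^r_{θ θ} = (1/2) g^{rr} (∂_θ g_{rθ} + ∂_θ g_{rθ} - ∂_r g_{θθ}) = (1/2)(1)((0) + (0) - (2*r)) = -r
Γ^θ_{r θ} = (1/2) g^{θθ} (∂_r g_{θθ} + ∂_θ g_{θr} - ∂_θ g_{rθ}) = (1/2)(1/r^2)((2*r) + (0) - (0)) = 1/r
All other Christoffel symbols are zero.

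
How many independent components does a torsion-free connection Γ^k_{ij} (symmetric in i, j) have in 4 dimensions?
Γ^k_{ij} has n choices for the upper index and n(n+1)/2 independent symmetric lower index pairs.
Total = 4 × 4×5/2 = 4 × 10 = 40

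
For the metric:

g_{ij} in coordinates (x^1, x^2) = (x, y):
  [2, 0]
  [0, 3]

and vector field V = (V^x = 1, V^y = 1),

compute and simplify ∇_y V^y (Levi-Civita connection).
All Christoffel symbols are zero.
∇_y V^y = ∂_y V^y + Γ^y_{y j} V^j
  = (0) + (0)(1) + (0)(1)
  = 0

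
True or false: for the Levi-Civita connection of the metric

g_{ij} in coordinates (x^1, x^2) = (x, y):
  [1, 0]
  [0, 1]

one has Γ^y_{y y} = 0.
Γ^y_{y y} = (1/2) g^{yy} (∂_y g_{yy} + ∂_y g_{yy} - ∂_y g_{yy}) = (1/2)(1)((0) + (0) - (0)) = 0
This equals the proposed value 0.
True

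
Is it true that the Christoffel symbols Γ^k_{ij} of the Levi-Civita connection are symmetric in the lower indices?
The Levi-Civita connection is torsion-free, which is exactly Γ^k_{ij} = Γ^k_{ji}.
Yes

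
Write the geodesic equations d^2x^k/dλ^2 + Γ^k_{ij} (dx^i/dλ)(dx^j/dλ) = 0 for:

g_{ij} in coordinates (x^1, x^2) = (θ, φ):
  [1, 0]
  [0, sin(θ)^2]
Geodesic equation: d^2x^k/dλ^2 + Γ^k_{ij} (dx^i/dλ)(dx^j/dλ) = 0.
Non-zero Christoffel symbols:
Γ^θ_{φ φ} = -sin(2*θ)/2
Γ^φ_{θ φ} = 1/tan(θ)
Substituting (the symmetric pair Γ^k_{ij}, Γ^k_{ji} combines into a factor 2):
d^2θ/dλ^2 - (sin(2*θ)/2) (dφ/dλ)^2 = 0
d^2φ/dλ^2 + (2/tan(θ)) (dθ/dλ)(dφ/dλ) = 0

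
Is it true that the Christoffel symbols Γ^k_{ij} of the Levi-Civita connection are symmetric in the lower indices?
The Levi-Civita connection is torsion-free, which is exactly Γ^k_{ij} = Γ^k_{ji}.
Yes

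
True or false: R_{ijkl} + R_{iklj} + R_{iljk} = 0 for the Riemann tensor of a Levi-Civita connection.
This is the first (algebraic) Bianchi identity.
True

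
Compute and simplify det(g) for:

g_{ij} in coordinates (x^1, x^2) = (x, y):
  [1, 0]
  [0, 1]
For a 2×2 metric: det(g) = g_{11}·g_{22} - g_{12}·g_{21}
= (1)·(1) - (0)·(0)
= 1 - 0
det(g) = 1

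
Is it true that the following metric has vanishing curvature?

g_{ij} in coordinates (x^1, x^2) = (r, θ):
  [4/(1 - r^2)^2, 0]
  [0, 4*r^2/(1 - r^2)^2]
Non-zero Christoffel symbols:
Γ^r_{r r} = 2*r/(1 - r^2)
Γ^r_{θ θ} = (r^3 + r)/(r^2 - 1)
Γ^θ_{r θ} = (-r^2 - 1)/(r^3 - r)
Ricci tensor: R_{rr} = -4/(r^2 - 1)^2, R_{rθ} = 0, R_{θθ} = -4*r^2/(r^2 - 1)^2
The Ricci tensor is non-zero, so the Riemann tensor is non-zero: not flat.
No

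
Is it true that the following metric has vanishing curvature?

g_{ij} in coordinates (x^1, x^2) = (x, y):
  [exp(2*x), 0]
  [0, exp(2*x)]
Non-zero Christoffel symbols:
Γ^x_{x x} = 1
Γ^x_{y y} = -1
Γ^y_{x y} = 1
Ricci tensor: R_{xx} = 0, R_{xy} = 0, R_{yy} = 0
All R_{ij} vanish; in 2 dimensions the Riemann tensor is fully determined by the Ricci tensor, so R^i_{jkl} = 0: the metric is flat (curvilinear coordinates on flat space).
Yes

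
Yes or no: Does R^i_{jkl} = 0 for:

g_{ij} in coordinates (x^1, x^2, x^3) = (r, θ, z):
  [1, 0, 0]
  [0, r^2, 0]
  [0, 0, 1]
Non-zero Christoffel symbols:
Γ^r_{θ θ} = -r
Γ^θ_{r θ} = 1/r
Ricci tensor: R_{rr} = 0, R_{rθ} = 0, R_{rz} = 0, R_{θθ} = 0, R_{θz} = 0, R_{zz} = 0
All R_{ij} vanish; in 3 dimensions the Riemann tensor is fully determined by the Ricci tensor, so R^i_{jkl} = 0: the metric is flat (curvilinear coordinates on flat space).
Yes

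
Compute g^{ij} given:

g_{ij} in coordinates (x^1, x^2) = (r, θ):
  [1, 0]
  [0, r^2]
The metric is diagonal, so g^{ij} is diagonal with entries 1/g_{ii}: diag(1, 1/(r^2)).
g^{ij}:
  [1, 0]
  [0, 1/r^2]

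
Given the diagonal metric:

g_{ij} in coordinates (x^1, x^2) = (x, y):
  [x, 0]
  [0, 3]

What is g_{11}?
With x^1 = x, x^2 = y, g_{11} = g_{xx} is the row-1, column-1 entry of the matrix.
g_{11} = x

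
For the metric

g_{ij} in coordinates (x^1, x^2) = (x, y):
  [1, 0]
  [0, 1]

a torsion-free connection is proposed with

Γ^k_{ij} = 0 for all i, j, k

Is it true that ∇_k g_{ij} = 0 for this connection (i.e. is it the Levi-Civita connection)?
Using ∇_k g_{ij} = ∂_k g_{ij} - Γ^m_{ki} g_{mj} - Γ^m_{kj} g_{im}:
e.g. ∇_x g_{yy} = (0) - (0) - (0) = 0
Every component ∇_k g_{ij} vanishes: the connection is metric compatible.
Yes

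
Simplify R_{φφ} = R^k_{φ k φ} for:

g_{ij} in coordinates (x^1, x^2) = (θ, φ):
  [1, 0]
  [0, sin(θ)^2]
Non-zero Christoffel symbols (Γ^k_{ij} = Γ^k_{ji}):
Γ^θ_{φ φ} = -sin(2*θ)/2
Γ^φ_{θ φ} = 1/tan(θ)
R^θ_{φ θ φ} = ∂_θ Γ^θ_{φ φ} - ∂_φ Γ^θ_{φ θ} + Γ^θ_{θ m} Γ^m_{φ φ} - Γ^θ_{φ m} Γ^m_{φ θ}
  = (-cos(2*θ)) - (0) + (0) - (-cos(θ)^2) = sin(θ)^2
R^φ_{φ φ φ} = 0 (a repeated index in an antisymmetric pair)
R_{φφ} = R^θ_{φ θ φ} + R^φ_{φ φ φ} = (sin(θ)^2) + (0) = sin(θ)^2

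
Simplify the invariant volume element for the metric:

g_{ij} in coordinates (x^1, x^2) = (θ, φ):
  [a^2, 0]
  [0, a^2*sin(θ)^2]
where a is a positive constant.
det(g) = a^4*sin(θ)^2
√|det(g)| = a^2*sin(θ) (taking 0 < θ < π so that |sin(θ)| = sin(θ))
Volume element: dV = a^2*sin(θ) dθ dφ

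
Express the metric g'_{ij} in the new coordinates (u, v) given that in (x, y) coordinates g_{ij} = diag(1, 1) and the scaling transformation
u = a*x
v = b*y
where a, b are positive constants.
Invert the transformation: x = u/a, y = v/b
g'_{ij} = (∂x^k/∂x'^i)(∂x^l/∂x'^j) g_{kl}; with g_{kl} = δ_{kl} this is Σ_k (∂x^k/∂x'^i)(∂x^k/∂x'^j).
Jacobian: ∂x/∂u = 1/a, ∂x/∂v = 0, ∂y/∂u = 0, ∂y/∂v = 1/b
g'_{uu} = (1/a)(1/a) + (0)(0) = 1/a^2
g'_{uv} = (1/a)(0) + (0)(1/b) = 0
g'_{vv} = (0)(0) + (1/b)(1/b) = 1/b^2
g'_{ij} = diag(1/a^2, 1/b^2)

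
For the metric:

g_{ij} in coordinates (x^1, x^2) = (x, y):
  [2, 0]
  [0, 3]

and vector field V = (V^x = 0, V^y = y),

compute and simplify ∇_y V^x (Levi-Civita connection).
All Christoffel symbols are zero.
∇_y V^x = ∂_y V^x + Γ^x_{y j} V^j
  = (0) + (0)(0) + (0)(y)
  = 0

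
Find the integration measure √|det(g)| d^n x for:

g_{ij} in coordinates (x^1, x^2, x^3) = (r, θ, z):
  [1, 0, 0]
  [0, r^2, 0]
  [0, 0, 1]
det(g) = r^2
√|det(g)| = r
Volume element: dV = r dr dθ dz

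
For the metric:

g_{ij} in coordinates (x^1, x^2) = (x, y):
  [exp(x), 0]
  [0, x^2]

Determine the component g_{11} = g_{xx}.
With x^1 = x, x^2 = y, g_{11} = g_{xx} is the row-1, column-1 entry of the matrix.
g_{11} = exp(x)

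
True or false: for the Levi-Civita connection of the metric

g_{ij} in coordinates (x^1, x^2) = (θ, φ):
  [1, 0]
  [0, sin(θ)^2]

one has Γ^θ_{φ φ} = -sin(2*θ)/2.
Γ^θ_{φ φ} = (1/2) g^{θθ} (∂_φ g_{θφ} + ∂_φ g_{θφ} - ∂_θ g_{φφ}) = (1/2)(1)((0) + (0) - (sin(2*θ))) = -sin(2*θ)/2
This equals the proposed value -sin(2*θ)/2.
True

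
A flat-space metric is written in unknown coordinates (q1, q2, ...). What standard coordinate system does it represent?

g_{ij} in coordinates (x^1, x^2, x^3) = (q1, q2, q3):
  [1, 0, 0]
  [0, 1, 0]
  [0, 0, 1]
All components are constant and the metric is the identity, i.e. orthonormal rectilinear coordinates.
Cartesian (3D) coordinates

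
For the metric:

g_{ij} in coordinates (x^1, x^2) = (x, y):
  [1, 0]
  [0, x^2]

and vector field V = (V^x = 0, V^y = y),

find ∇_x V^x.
Non-zero Christoffel symbols:
Γ^x_{y y} = -x
Γ^y_{x y} = 1/x
∇_x V^x = ∂_x V^x + Γ^x_{x j} V^j
  = (0) + (0)(0) + (0)(y)
  = 0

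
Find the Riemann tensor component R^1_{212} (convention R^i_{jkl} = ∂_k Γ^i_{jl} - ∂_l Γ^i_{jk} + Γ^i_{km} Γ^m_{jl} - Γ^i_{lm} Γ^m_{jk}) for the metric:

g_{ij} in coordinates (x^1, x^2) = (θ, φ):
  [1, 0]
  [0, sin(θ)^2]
Non-zero Christoffel symbols (Γ^k_{ij} = Γ^k_{ji}):
Γ^θ_{φ φ} = -sin(2*θ)/2
Γ^φ_{θ φ} = 1/tan(θ)
R^θ_{φ θ φ} = ∂_θ Γ^θ_{φ φ} - ∂_φ Γ^θ_{φ θ} + Γ^θ_{θ m} Γ^m_{φ φ} - Γ^θ_{φ m} Γ^m_{φ θ}
  = (-cos(2*θ)) - (0) + (0) - (-cos(θ)^2) = sin(θ)^2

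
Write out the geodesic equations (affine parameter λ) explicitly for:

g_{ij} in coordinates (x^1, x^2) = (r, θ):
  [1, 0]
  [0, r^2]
Geodesic equation: d^2x^k/dλ^2 + Γ^k_{ij} (dx^i/dλ)(dx^j/dλ) = 0.
Non-zero Christoffel symbols:
Γ^r_{θ θ} = -r
Γ^θ_{r θ} = 1/r
Substituting (the symmetric pair Γ^k_{ij}, Γ^k_{ji} combines into a factor 2):
d^2r/dλ^2 - r (dθ/dλ)^2 = 0
d^2θ/dλ^2 + (2/r) (dr/dλ)(dθ/dλ) = 0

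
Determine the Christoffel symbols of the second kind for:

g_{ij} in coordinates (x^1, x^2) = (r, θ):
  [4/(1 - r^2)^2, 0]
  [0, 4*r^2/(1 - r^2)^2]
Using Γ^k_{ij} = (1/2) g^{km} (∂_i g_{mj} + ∂_j g_{mi} - ∂_m g_{ij}); the metric is diagonal, so only the m = k term contributes.
Non-zero symbols (using the symmetry Γ^k_{ij} = Γ^k_{ji}):
Γ^r_{r r} = (1/2) g^{rr} (∂_r g_{rr} + ∂_r g_{rr} - ∂_r g_{rr}) = (1/2)((1 - r^2)^2/4)((16*r/(1 - r^2)^3) + (16*r/(1 - r^2)^3) - (16*r/(1 - r^2)^3)) = 2*r/(1 - r^2)
Γ^r_{θ θ} = (1/2) g^{rr} (∂_θ g_{rθ} + ∂_θ g_{rθ} - ∂_r g_{θθ}) = (1/2)((1 - r^2)^2/4)((0) + (0) - (-8*(r^3 + r)/(r^2 - 1)^3)) = (r^3 + r)/(r^2 - 1)
Γ^θ_{r θ} = (1/2) g^{θθ} (∂_r g_{θθ} + ∂_θ g_{θr} - ∂_θ g_{rθ}) = (1/2)((1 - r^2)^2/(4*r^2))((-8*(r^3 + r)/(r^2 - 1)^3) + (0) - (0)) = (-r^2 - 1)/(r^3 - r)
All other Christoffel symbols are zero.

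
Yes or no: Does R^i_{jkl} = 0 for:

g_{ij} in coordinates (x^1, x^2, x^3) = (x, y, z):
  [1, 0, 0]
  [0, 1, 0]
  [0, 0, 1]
All metric components are constant, so every Christoffel symbol vanishes and R^i_{jkl} = 0.
Yes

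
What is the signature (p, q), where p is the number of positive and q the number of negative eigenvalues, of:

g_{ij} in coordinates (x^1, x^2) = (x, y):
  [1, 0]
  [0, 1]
The metric is diagonal, so its eigenvalues are the diagonal entries: 1, 1 (at a generic point, where coordinate-dependent entries are positive).
2 positive, 0 negative.
(2, 0) - Riemannian (positive definite)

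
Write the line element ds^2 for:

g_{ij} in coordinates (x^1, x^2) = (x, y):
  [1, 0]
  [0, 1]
ds^2 = g_{ij} dx^i dx^j; only the non-zero components contribute.
ds^2 = dx^2 + dy^2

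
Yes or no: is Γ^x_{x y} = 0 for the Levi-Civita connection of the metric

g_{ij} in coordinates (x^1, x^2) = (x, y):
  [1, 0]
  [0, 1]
Γ^x_{x y} = (1/2) g^{xx} (∂_x g_{xy} + ∂_y g_{xx} - ∂_x g_{xy}) = (1/2)(1)((0) + (0) - (0)) = 0
This equals the proposed value 0.
Yes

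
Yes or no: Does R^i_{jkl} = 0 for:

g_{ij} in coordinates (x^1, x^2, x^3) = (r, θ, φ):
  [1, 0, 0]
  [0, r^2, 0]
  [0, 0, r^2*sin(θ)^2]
Non-zero Christoffel symbols:
Γ^r_{θ θ} = -r
Γ^r_{φ φ} = -r*sin(θ)^2
Γ^θ_{r θ} = 1/r
Γ^θ_{φ φ} = -sin(2*θ)/2
Γ^φ_{r φ} = 1/r
Γ^φ_{θ φ} = 1/tan(θ)
Ricci tensor: R_{rr} = 0, R_{rθ} = 0, R_{rφ} = 0, R_{θθ} = 0, R_{θφ} = 0, R_{φφ} = 0
All R_{ij} vanish; in 3 dimensions the Riemann tensor is fully determined by the Ricci tensor, so R^i_{jkl} = 0: the metric is flat (curvilinear coordinates on flat space).
Yes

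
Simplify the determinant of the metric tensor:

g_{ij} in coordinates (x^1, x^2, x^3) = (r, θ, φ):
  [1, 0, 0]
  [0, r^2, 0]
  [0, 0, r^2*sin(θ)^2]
Diagonal metric: det(g) = g_{11}·g_{22}·g_{33}
= (1)·(r^2)·(r^2*sin(θ)^2)
det(g) = r^4*sin(θ)^2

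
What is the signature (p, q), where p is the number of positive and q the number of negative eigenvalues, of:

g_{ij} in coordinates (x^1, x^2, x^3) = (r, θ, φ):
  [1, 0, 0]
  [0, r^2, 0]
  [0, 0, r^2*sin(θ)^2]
The metric is diagonal, so its eigenvalues are the diagonal entries: 1, r^2, r^2*sin(θ)^2 (at a generic point, where coordinate-dependent entries are positive).
3 positive, 0 negative.
(3, 0) - Riemannian (positive definite)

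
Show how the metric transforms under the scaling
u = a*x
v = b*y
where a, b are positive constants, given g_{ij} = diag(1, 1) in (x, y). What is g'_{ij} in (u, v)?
Invert the transformation: x = u/a, y = v/b
g'_{ij} = (∂x^k/∂x'^i)(∂x^l/∂x'^j) g_{kl}; with g_{kl} = δ_{kl} this is Σ_k (∂x^k/∂x'^i)(∂x^k/∂x'^j).
Jacobian: ∂x/∂u = 1/a, ∂x/∂v = 0, ∂y/∂u = 0, ∂y/∂v = 1/b
g'_{uu} = (1/a)(1/a) + (0)(0) = 1/a^2
g'_{uv} = (1/a)(0) + (0)(1/b) = 0
g'_{vv} = (0)(0) + (1/b)(1/b) = 1/b^2
g'_{ij} = diag(1/a^2, 1/b^2)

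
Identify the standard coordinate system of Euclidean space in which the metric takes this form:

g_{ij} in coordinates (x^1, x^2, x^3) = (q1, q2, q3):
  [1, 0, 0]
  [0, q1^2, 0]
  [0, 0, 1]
The line element ds^2 = dq1^2 + q1^2 dq2^2 + dq3^2 is dr^2 + r^2 dθ^2 + dz^2 with q1 = r, q2 = θ, q3 = z.
cylindrical coordinates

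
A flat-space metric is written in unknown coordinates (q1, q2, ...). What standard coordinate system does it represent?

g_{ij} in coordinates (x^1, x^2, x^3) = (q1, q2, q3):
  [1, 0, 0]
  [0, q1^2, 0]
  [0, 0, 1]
The line element ds^2 = dq1^2 + q1^2 dq2^2 + dq3^2 is dr^2 + r^2 dθ^2 + dz^2 with q1 = r, q2 = θ, q3 = z.
cylindrical coordinates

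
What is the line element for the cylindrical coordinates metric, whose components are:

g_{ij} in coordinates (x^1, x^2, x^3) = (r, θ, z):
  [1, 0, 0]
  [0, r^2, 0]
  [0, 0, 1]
ds^2 = g_{ij} dx^i dx^j; only the non-zero components contribute.
ds^2 = dr^2 + r^2 dθ^2 + dz^2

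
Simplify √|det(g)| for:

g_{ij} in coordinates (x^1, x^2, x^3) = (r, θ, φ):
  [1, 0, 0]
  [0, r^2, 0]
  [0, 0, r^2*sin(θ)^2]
det(g) = r^4*sin(θ)^2
√|det(g)| = r^2*sin(θ) (taking 0 < θ < π so that |sin(θ)| = sin(θ))
Volume element: dV = r^2*sin(θ) dr dθ dφ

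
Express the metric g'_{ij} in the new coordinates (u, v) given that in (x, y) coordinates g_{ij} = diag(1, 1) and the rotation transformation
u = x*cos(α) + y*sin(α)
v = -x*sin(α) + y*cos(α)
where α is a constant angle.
Invert the transformation: x = u*cos(α) - v*sin(α), y = u*sin(α) + v*cos(α)
g'_{ij} = (∂x^k/∂x'^i)(∂x^l/∂x'^j) g_{kl}; with g_{kl} = δ_{kl} this is Σ_k (∂x^k/∂x'^i)(∂x^k/∂x'^j).
Jacobian: ∂x/∂u = cos(α), ∂x/∂v = -sin(α), ∂y/∂u = sin(α), ∂y/∂v = cos(α)
g'_{uu} = (cos(α))(cos(α)) + (sin(α))(sin(α)) = 1
g'_{uv} = (cos(α))(-sin(α)) + (sin(α))(cos(α)) = 0
g'_{vv} = (-sin(α))(-sin(α)) + (cos(α))(cos(α)) = 1
g'_{ij} = diag(1, 1)
The Euclidean metric is invariant under rotations.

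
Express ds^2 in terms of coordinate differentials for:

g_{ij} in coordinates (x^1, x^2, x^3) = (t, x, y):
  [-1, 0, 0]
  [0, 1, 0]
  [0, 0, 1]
ds^2 = g_{ij} dx^i dx^j; only the non-zero components contribute.
ds^2 = -dt^2 + dx^2 + dy^2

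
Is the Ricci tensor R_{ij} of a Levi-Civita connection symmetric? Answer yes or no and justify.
R_{ij} = R^k_{ikj}; the pair symmetry R_{kilj} = R_{ljki} gives R_{ij} = R_{ji}.
Yes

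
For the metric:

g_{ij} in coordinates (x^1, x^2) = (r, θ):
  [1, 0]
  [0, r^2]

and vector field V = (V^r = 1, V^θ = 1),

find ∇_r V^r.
Non-zero Christoffel symbols:
Γ^r_{θ θ} = -r
Γ^θ_{r θ} = 1/r
∇_r V^r = ∂_r V^r + Γ^r_{r j} V^j
  = (0) + (0)(1) + (0)(1)
  = 0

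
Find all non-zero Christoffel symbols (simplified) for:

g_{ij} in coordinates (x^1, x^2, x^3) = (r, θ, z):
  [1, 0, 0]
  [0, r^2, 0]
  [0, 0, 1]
Using Γ^k_{ij} = (1/2) g^{km} (∂_i g_{mj} + ∂_j g_{mi} - ∂_m g_{ij}); the metric is diagonal, so only the m = k term contributes.
Non-zero symbols (using the symmetry Γ^k_{ij} = Γ^k_{ji}):
Γ^r_{θ θ} = (1/2) g^{rr} (∂_θ g_{rθ} + ∂_θ g_{rθ} - ∂_r g_{θθ}) = (1/2)(1)((0) + (0) - (2*r)) = -r
Γ^θ_{r θ} = (1/2) g^{θθ} (∂_r g_{θθ} + ∂_θ g_{θr} - ∂_θ g_{rθ}) = (1/2)(1/r^2)((2*r) + (0) - (0)) = 1/r
All other Christoffel symbols are zero.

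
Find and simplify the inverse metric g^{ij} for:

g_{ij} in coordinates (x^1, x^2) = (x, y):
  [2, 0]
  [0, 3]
The metric is diagonal, so g^{ij} is diagonal with entries 1/g_{ii}: diag(1/2, 1/3).
g^{ij}:
  [1/2, 0]
  [0, 1/3]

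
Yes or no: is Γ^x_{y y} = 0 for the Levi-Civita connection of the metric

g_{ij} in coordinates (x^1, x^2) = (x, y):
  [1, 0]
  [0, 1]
Γ^x_{y y} = (1/2) g^{xx} (∂_y g_{xy} + ∂_y g_{xy} - ∂_x g_{yy}) = (1/2)(1)((0) + (0) - (0)) = 0
This equals the proposed value 0.
Yes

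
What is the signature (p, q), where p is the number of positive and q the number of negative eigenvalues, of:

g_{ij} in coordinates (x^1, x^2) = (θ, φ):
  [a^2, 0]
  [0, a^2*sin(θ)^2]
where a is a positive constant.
The metric is diagonal, so its eigenvalues are the diagonal entries: a^2, a^2*sin(θ)^2 (at a generic point, where coordinate-dependent entries are positive).
2 positive, 0 negative.
(2, 0) - Riemannian (positive definite)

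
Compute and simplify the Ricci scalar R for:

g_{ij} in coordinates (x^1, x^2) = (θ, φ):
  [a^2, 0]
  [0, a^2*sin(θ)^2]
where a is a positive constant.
Non-zero Christoffel symbols (Γ^k_{ij} = Γ^k_{ji}):
Γ^θ_{φ φ} = -sin(2*θ)/2
Γ^φ_{θ φ} = 1/tan(θ)
Ricci tensor (R_{ij} = R^k_{ikj}): R_{θθ} = 1, R_{θφ} = 0, R_{φφ} = sin(θ)^2
Inverse metric: g^{θθ} = 1/a^2, g^{φφ} = 1/(a^2*sin(θ)^2)
R = g^{ij} R_{ij} = (1/a^2)(1) + (1/(a^2*sin(θ)^2))(sin(θ)^2) = 2/a^2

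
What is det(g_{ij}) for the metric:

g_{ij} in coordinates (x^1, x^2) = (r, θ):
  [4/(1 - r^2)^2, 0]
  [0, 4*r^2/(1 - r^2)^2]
For a 2×2 metric: det(g) = g_{11}·g_{22} - g_{12}·g_{21}
= (4/(1 - r^2)^2)·(4*r^2/(1 - r^2)^2) - (0)·(0)
= 16*r^2/(1 - r^2)^4 - 0
det(g) = 16*r^2/(1 - r^2)^4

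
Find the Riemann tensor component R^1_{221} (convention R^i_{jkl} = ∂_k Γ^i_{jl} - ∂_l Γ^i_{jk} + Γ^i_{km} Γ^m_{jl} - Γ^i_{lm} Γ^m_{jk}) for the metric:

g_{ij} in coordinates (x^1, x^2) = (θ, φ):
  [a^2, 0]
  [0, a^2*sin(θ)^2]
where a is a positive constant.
Non-zero Christoffel symbols (Γ^k_{ij} = Γ^k_{ji}):
Γ^θ_{φ φ} = -sin(2*θ)/2
Γ^φ_{θ φ} = 1/tan(θ)
R^θ_{φ φ θ} = ∂_φ Γ^θ_{φ θ} - ∂_θ Γ^θ_{φ φ} + Γ^θ_{φ m} Γ^m_{φ θ} - Γ^θ_{θ m} Γ^m_{φ φ}
  = (0) - (-cos(2*θ)) + (-cos(θ)^2) - (0) = -sin(θ)^2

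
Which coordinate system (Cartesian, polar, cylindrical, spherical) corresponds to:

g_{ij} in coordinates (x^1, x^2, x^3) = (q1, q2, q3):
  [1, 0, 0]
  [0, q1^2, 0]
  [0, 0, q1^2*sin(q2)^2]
The line element ds^2 = dq1^2 + q1^2 dq2^2 + q1^2 sin(q2)^2 dq3^2 is dr^2 + r^2 dθ^2 + r^2 sin(θ)^2 dφ^2 with q1 = r, q2 = θ, q3 = φ.
spherical coordinates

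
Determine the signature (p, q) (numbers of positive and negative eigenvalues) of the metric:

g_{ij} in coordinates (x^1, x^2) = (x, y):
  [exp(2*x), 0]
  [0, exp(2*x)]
The metric is diagonal, so its eigenvalues are the diagonal entries: exp(2*x), exp(2*x) (at a generic point, where coordinate-dependent entries are positive).
2 positive, 0 negative.
(2, 0) - Riemannian (positive definite)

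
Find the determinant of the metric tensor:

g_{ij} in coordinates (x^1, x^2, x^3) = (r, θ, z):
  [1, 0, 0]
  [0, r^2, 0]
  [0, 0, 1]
Diagonal metric: det(g) = g_{11}·g_{22}·g_{33}
= (1)·(r^2)·(1)
det(g) = r^2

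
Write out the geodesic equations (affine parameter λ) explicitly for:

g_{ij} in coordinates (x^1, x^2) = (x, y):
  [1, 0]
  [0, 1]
Geodesic equation: d^2x^k/dλ^2 + Γ^k_{ij} (dx^i/dλ)(dx^j/dλ) = 0.
All Christoffel symbols vanish, so the geodesics are straight lines:
d^2x/dλ^2 = 0
d^2y/dλ^2 = 0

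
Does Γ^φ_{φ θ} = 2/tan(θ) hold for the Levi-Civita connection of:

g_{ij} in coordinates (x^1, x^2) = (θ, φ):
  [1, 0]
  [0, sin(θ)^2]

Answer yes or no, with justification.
Γ^φ_{φ θ} = (1/2) g^{φφ} (∂_φ g_{φθ} + ∂_θ g_{φφ} - ∂_φ g_{φθ}) = (1/2)(1/sin(θ)^2)((0) + (sin(2*θ)) - (0)) = 1/tan(θ)
This differs from the proposed value 2/tan(θ).
No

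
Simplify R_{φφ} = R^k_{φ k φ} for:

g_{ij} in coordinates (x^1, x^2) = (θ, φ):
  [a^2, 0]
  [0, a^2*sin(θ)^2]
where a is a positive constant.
Non-zero Christoffel symbols (Γ^k_{ij} = Γ^k_{ji}):
Γ^θ_{φ φ} = -sin(2*θ)/2
Γ^φ_{θ φ} = 1/tan(θ)
R^θ_{φ θ φ} = ∂_θ Γ^θ_{φ φ} - ∂_φ Γ^θ_{φ θ} + Γ^θ_{θ m} Γ^m_{φ φ} - Γ^θ_{φ m} Γ^m_{φ θ}
  = (-cos(2*θ)) - (0) + (0) - (-cos(θ)^2) = sin(θ)^2
R^φ_{φ φ φ} = 0 (a repeated index in an antisymmetric pair)
R_{φφ} = R^θ_{φ θ φ} + R^φ_{φ φ φ} = (sin(θ)^2) + (0) = sin(θ)^2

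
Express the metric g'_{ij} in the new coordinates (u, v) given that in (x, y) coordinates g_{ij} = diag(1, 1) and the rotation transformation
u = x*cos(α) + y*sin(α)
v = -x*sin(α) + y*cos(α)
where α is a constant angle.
Invert the transformation: x = u*cos(α) - v*sin(α), y = u*sin(α) + v*cos(α)
g'_{ij} = (∂x^k/∂x'^i)(∂x^l/∂x'^j) g_{kl}; with g_{kl} = δ_{kl} this is Σ_k (∂x^k/∂x'^i)(∂x^k/∂x'^j).
Jacobian: ∂x/∂u = cos(α), ∂x/∂v = -sin(α), ∂y/∂u = sin(α), ∂y/∂v = cos(α)
g'_{uu} = (cos(α))(cos(α)) + (sin(α))(sin(α)) = 1
g'_{uv} = (cos(α))(-sin(α)) + (sin(α))(cos(α)) = 0
g'_{vv} = (-sin(α))(-sin(α)) + (cos(α))(cos(α)) = 1
g'_{ij} = diag(1, 1)
The Euclidean metric is invariant under rotations.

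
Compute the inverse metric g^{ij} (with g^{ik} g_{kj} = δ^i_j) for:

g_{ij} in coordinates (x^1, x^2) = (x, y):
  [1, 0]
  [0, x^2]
The metric is diagonal, so g^{ij} is diagonal with entries 1/g_{ii}: diag(1, 1/(x^2)).
g^{ij}:
  [1, 0]
  [0, 1/x^2]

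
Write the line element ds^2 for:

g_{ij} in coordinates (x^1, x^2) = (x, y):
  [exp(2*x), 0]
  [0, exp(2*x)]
ds^2 = g_{ij} dx^i dx^j; only the non-zero components contribute.
ds^2 = exp(2*x) dx^2 + exp(2*x) dy^2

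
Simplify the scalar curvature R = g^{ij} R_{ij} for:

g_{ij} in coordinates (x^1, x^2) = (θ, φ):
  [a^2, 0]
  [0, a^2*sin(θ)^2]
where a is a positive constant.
Non-zero Christoffel symbols (Γ^k_{ij} = Γ^k_{ji}):
Γ^θ_{φ φ} = -sin(2*θ)/2
Γ^φ_{θ φ} = 1/tan(θ)
Ricci tensor (R_{ij} = R^k_{ikj}): R_{θθ} = 1, R_{θφ} = 0, R_{φφ} = sin(θ)^2
Inverse metric: g^{θθ} = 1/a^2, g^{φφ} = 1/(a^2*sin(θ)^2)
R = g^{ij} R_{ij} = (1/a^2)(1) + (1/(a^2*sin(θ)^2))(sin(θ)^2) = 2/a^2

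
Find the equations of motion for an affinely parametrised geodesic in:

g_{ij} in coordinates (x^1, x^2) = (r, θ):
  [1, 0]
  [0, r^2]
Geodesic equation: d^2x^k/dλ^2 + Γ^k_{ij} (dx^i/dλ)(dx^j/dλ) = 0.
Non-zero Christoffel symbols:
Γ^r_{θ θ} = -r
Γ^θ_{r θ} = 1/r
Substituting (the symmetric pair Γ^k_{ij}, Γ^k_{ji} combines into a factor 2):
d^2r/dλ^2 - r (dθ/dλ)^2 = 0
d^2θ/dλ^2 + (2/r) (dr/dλ)(dθ/dλ) = 0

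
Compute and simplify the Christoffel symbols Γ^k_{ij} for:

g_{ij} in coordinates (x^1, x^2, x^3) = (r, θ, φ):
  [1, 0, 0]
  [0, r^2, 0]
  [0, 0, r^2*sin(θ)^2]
Using Γ^k_{ij} = (1/2) g^{km} (∂_i g_{mj} + ∂_j g_{mi} - ∂_m g_{ij}); the metric is diagonal, so only the m = k term contributes.
Non-zero symbols (using the symmetry Γ^k_{ij} = Γ^k_{ji}):
Γ^r_{θ θ} = (1/2) g^{rr} (∂_θ g_{rθ} + ∂_θ g_{rθ} - ∂_r g_{θθ}) = (1/2)(1)((0) + (0) - (2*r)) = -r
Γ^r_{φ φ} = (1/2) g^{rr} (∂_φ g_{rφ} + ∂_φ g_{rφ} - ∂_r g_{φφ}) = (1/2)(1)((0) + (0) - (2*r*sin(θ)^2)) = -r*sin(θ)^2
Γ^θ_{r θ} = (1/2) g^{θθ} (∂_r g_{θθ} + ∂_θ g_{θr} - ∂_θ g_{rθ}) = (1/2)(1/r^2)((2*r) + (0) - (0)) = 1/r
Γ^θ_{φ φ} = (1/2) g^{θθ} (∂_φ g_{θφ} + ∂_φ g_{θφ} - ∂_θ g_{φφ}) = (1/2)(1/r^2)((0) + (0) - (r^2*sin(2*θ))) = -sin(2*θ)/2
Γ^φ_{r φ} = (1/2) g^{φφ} (∂_r g_{φφ} + ∂_φ g_{φr} - ∂_φ g_{rφ}) = (1/2)(1/(r^2*sin(θ)^2))((2*r*sin(θ)^2) + (0) - (0)) = 1/r
Γ^φ_{θ φ} = (1/2) g^{φφ} (∂_θ g_{φφ} + ∂_φ g_{φθ} - ∂_φ g_{θφ}) = (1/2)(1/(r^2*sin(θ)^2))((r^2*sin(2*θ)) + (0) - (0)) = 1/tan(θ)
All other Christoffel symbols are zero.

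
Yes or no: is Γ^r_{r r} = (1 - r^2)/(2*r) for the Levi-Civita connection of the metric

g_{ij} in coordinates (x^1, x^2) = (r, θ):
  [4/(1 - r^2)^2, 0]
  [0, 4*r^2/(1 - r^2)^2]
Γ^r_{r r} = (1/2) g^{rr} (∂_r g_{rr} + ∂_r g_{rr} - ∂_r g_{rr}) = (1/2)((1 - r^2)^2/4)((16*r/(1 - r^2)^3) + (16*r/(1 - r^2)^3) - (16*r/(1 - r^2)^3)) = 2*r/(1 - r^2)
This differs from the proposed value (1 - r^2)/(2*r).
No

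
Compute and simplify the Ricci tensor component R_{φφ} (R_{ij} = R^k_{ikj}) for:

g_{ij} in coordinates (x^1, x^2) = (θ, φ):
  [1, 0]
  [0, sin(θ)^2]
Non-zero Christoffel symbols (Γ^k_{ij} = Γ^k_{ji}):
Γ^θ_{φ φ} = -sin(2*θ)/2
Γ^φ_{θ φ} = 1/tan(θ)
R^θ_{φ θ φ} = ∂_θ Γ^θ_{φ φ} - ∂_φ Γ^θ_{φ θ} + Γ^θ_{θ m} Γ^m_{φ φ} - Γ^θ_{φ m} Γ^m_{φ θ}
  = (-cos(2*θ)) - (0) + (0) - (-cos(θ)^2) = sin(θ)^2
R^φ_{φ φ φ} = 0 (a repeated index in an antisymmetric pair)
R_{φφ} = R^θ_{φ θ φ} + R^φ_{φ φ φ} = (sin(θ)^2) + (0) = sin(θ)^2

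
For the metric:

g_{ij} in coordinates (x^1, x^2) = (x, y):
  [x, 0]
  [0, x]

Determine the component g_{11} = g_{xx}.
With x^1 = x, x^2 = y, g_{11} = g_{xx} is the row-1, column-1 entry of the matrix.
g_{11} = x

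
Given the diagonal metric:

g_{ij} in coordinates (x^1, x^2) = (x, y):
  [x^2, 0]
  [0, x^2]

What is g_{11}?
With x^1 = x, x^2 = y, g_{11} = g_{xx} is the row-1, column-1 entry of the matrix.
g_{11} = x^2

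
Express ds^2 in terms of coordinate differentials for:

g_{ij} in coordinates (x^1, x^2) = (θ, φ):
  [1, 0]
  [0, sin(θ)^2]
ds^2 = g_{ij} dx^i dx^j; only the non-zero components contribute.
ds^2 = dθ^2 + sin(θ)^2 dφ^2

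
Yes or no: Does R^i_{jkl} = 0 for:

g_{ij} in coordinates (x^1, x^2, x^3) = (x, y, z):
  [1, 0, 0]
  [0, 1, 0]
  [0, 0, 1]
All metric components are constant, so every Christoffel symbol vanishes and R^i_{jkl} = 0.
Yes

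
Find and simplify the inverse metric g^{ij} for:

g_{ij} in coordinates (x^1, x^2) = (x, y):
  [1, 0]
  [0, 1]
The metric is diagonal, so g^{ij} is diagonal with entries 1/g_{ii}: diag(1, 1).
g^{ij}:
  [1, 0]
  [0, 1]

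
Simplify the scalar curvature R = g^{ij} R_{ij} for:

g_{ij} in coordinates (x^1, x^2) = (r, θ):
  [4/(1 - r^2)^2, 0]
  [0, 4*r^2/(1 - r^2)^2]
Non-zero Christoffel symbols (Γ^k_{ij} = Γ^k_{ji}):
Γ^r_{r r} = 2*r/(1 - r^2)
Γ^r_{θ θ} = (r^3 + r)/(r^2 - 1)
Γ^θ_{r θ} = (-r^2 - 1)/(r^3 - r)
Ricci tensor (R_{ij} = R^k_{ikj}): R_{rr} = -4/(r^2 - 1)^2, R_{rθ} = 0, R_{θθ} = -4*r^2/(r^2 - 1)^2
Inverse metric: g^{rr} = (1 - r^2)^2/4, g^{θθ} = (1 - r^2)^2/(4*r^2)
R = g^{ij} R_{ij} = ((1 - r^2)^2/4)(-4/(r^2 - 1)^2) + ((1 - r^2)^2/(4*r^2))(-4*r^2/(r^2 - 1)^2) = -2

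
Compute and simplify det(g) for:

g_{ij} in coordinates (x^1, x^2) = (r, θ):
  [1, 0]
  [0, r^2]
For a 2×2 metric: det(g) = g_{11}·g_{22} - g_{12}·g_{21}
= (1)·(r^2) - (0)·(0)
= r^2 - 0
det(g) = r^2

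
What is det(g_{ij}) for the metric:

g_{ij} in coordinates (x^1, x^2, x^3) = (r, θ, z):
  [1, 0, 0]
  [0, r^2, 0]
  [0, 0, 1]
Diagonal metric: det(g) = g_{11}·g_{22}·g_{33}
= (1)·(r^2)·(1)
det(g) = r^2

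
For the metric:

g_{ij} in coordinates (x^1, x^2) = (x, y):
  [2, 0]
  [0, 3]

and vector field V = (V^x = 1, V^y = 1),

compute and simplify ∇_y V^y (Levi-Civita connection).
All Christoffel symbols are zero.
∇_y V^y = ∂_y V^y + Γ^y_{y j} V^j
  = (0) + (0)(1) + (0)(1)
  = 0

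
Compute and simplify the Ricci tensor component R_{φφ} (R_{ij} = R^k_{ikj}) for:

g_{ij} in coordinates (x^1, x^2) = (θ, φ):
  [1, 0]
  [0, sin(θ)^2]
Non-zero Christoffel symbols (Γ^k_{ij} = Γ^k_{ji}):
Γ^θ_{φ φ} = -sin(2*θ)/2
Γ^φ_{θ φ} = 1/tan(θ)
R^θ_{φ θ φ} = ∂_θ Γ^θ_{φ φ} - ∂_φ Γ^θ_{φ θ} + Γ^θ_{θ m} Γ^m_{φ φ} - Γ^θ_{φ m} Γ^m_{φ θ}
  = (-cos(2*θ)) - (0) + (0) - (-cos(θ)^2) = sin(θ)^2
R^φ_{φ φ φ} = 0 (a repeated index in an antisymmetric pair)
R_{φφ} = R^θ_{φ θ φ} + R^φ_{φ φ φ} = (sin(θ)^2) + (0) = sin(θ)^2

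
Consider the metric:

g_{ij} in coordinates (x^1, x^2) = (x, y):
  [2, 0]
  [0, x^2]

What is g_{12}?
With x^1 = x, x^2 = y, g_{12} = g_{xy} is the row-1, column-2 entry of the matrix.
g_{12} = 0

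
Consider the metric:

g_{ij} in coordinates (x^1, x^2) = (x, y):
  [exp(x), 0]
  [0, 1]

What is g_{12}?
With x^1 = x, x^2 = y, g_{12} = g_{xy} is the row-1, column-2 entry of the matrix.
g_{12} = 0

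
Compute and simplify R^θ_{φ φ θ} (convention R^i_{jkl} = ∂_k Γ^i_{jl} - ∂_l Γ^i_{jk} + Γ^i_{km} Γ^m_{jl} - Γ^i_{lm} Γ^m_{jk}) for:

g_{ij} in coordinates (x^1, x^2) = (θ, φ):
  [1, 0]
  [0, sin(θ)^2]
Non-zero Christoffel symbols (Γ^k_{ij} = Γ^k_{ji}):
Γ^θ_{φ φ} = -sin(2*θ)/2
Γ^φ_{θ φ} = 1/tan(θ)
R^θ_{φ φ θ} = ∂_φ Γ^θ_{φ θ} - ∂_θ Γ^θ_{φ φ} + Γ^θ_{φ m} Γ^m_{φ θ} - Γ^θ_{θ m} Γ^m_{φ φ}
  = (0) - (-cos(2*θ)) + (-cos(θ)^2) - (0) = -sin(θ)^2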